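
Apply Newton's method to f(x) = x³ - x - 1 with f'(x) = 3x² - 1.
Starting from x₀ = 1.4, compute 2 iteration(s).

f(x) = x³ - x - 1
f'(x) = 3x² - 1
x₀ = 1.4

Newton-Raphson formula: x_{n+1} = x_n - f(x_n)/f'(x_n)

Iteration 1:
  f(1.400000) = 0.344000
  f'(1.400000) = 4.880000
  x_1 = 1.400000 - 0.344000/4.880000 = 1.329508
Iteration 2:
  f(1.329508) = 0.020520
  f'(1.329508) = 4.302776
  x_2 = 1.329508 - 0.020520/4.302776 = 1.324739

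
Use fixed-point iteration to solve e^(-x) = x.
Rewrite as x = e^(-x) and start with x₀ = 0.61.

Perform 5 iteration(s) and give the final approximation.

Equation: e^(-x) = x
Fixed-point form: x = e^(-x)
x₀ = 0.61

x_1 = g(0.610000) = 0.543351
x_2 = g(0.543351) = 0.580799
x_3 = g(0.580799) = 0.559451
x_4 = g(0.559451) = 0.571523
x_5 = g(0.571523) = 0.564665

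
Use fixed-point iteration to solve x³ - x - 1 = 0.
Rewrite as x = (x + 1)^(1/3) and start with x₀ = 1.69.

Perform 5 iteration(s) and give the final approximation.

Equation: x³ - x - 1 = 0
Fixed-point form: x = (x + 1)^(1/3)
x₀ = 1.69

x_1 = g(1.690000) = 1.390755
x_2 = g(1.390755) = 1.337145
x_3 = g(1.337145) = 1.327074
x_4 = g(1.327074) = 1.325165
x_5 = g(1.325165) = 1.324803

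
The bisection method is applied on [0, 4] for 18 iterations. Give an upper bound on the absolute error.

Bisection error bound: |error| ≤ (b-a)/2^n
|error| ≤ (4 - 0)/2^18 = 4/2^18
|error| ≤ 0.0000152588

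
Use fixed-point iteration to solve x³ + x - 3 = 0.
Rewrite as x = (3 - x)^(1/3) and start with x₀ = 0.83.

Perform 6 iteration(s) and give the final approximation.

Equation: x³ + x - 3 = 0
Fixed-point form: x = (3 - x)^(1/3)
x₀ = 0.83

x_1 = g(0.830000) = 1.294653
x_2 = g(1.294653) = 1.194733
x_3 = g(1.194733) = 1.217626
x_4 = g(1.217626) = 1.212457
x_5 = g(1.212457) = 1.213628
x_6 = g(1.213628) = 1.213363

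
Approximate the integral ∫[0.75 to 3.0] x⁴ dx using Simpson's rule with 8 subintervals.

f(x) = x⁴
a = 0.75, b = 3.0, n = 8
h = (b - a)/n = 0.281250

Simpson's rule: (h/3)[f(x₀) + 4f(x₁) + 2f(x₂) + ... + f(xₙ)]

x_0 = 0.7500, f(x_0) = 0.316406, coefficient = 1
x_1 = 1.0312, f(x_1) = 1.130982, coefficient = 4
x_2 = 1.3125, f(x_2) = 2.967545, coefficient = 2
x_3 = 1.5938, f(x_3) = 6.451798, coefficient = 4
x_4 = 1.8750, f(x_4) = 12.359619, coefficient = 2
x_5 = 2.1562, f(x_5) = 21.617051, coefficient = 4
x_6 = 2.4375, f(x_6) = 35.300308, coefficient = 2
x_7 = 2.7188, f(x_7) = 54.635774, coefficient = 4
x_8 = 3.0000, f(x_8) = 81.000000, coefficient = 1

I ≈ (0.281250/3) × 517.913773 = 48.554416
Exact value: 48.552539
Error: 0.001877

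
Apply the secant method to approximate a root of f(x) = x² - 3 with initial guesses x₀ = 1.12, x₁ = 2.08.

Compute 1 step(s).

f(x) = x² - 3
x₀ = 1.12, x₁ = 2.08

Secant formula: x_{n+1} = x_n - f(x_n)(x_n - x_{n-1})/(f(x_n) - f(x_{n-1}))

Iteration 1:
  f(1.120000) = -1.745600
  f(2.080000) = 1.326400
  x_2 = 2.080000 - 1.326400×(2.080000 - 1.120000)/(1.326400 - (-1.745600))
       = 1.665500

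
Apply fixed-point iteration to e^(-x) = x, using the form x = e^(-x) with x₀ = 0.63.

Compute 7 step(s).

Equation: e^(-x) = x
Fixed-point form: x = e^(-x)
x₀ = 0.63

x_1 = g(0.630000) = 0.532592
x_2 = g(0.532592) = 0.587081
x_3 = g(0.587081) = 0.555948
x_4 = g(0.555948) = 0.573529
x_5 = g(0.573529) = 0.563533
x_6 = g(0.563533) = 0.569194
x_7 = g(0.569194) = 0.565981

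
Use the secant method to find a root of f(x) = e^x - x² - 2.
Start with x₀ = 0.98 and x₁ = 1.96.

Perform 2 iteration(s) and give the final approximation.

f(x) = e^x - x² - 2
x₀ = 0.98, x₁ = 1.96

Secant formula: x_{n+1} = x_n - f(x_n)(x_n - x_{n-1})/(f(x_n) - f(x_{n-1}))

Iteration 1:
  f(0.980000) = -0.295944
  f(1.960000) = 1.257727
  x_2 = 1.960000 - 1.257727×(1.960000 - 0.980000)/(1.257727 - (-0.295944))
       = 1.166671
Iteration 2:
  f(1.960000) = 1.257727
  f(1.166671) = -0.149837
  x_3 = 1.166671 - (-0.149837)×(1.166671 - 1.960000)/(-0.149837 - 1.257727)
       = 1.251122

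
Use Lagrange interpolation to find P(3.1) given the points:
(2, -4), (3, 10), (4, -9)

Lagrange interpolation formula:
P(x) = Σ yᵢ × Lᵢ(x)
where Lᵢ(x) = Π_{j≠i} (x - xⱼ)/(xᵢ - xⱼ)

L_0(3.1) = (3.1 - 3)/(2 - 3) × (3.1 - 4)/(2 - 4) = -0.045000
L_1(3.1) = (3.1 - 2)/(3 - 2) × (3.1 - 4)/(3 - 4) = 0.990000
L_2(3.1) = (3.1 - 2)/(4 - 2) × (3.1 - 3)/(4 - 3) = 0.055000

P(3.1) = (-4)×L_0(3.1) + 10×L_1(3.1) + (-9)×L_2(3.1)
P(3.1) = 9.585000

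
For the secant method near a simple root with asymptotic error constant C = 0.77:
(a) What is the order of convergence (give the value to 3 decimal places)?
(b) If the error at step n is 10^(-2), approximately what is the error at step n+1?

(a) Secant method has superlinear convergence with order φ = (1+√5)/2 ≈ 1.618.
    This means |e_{n+1}| ≈ C|e_n|^1.618.

(b) With |e_n| = 10^(-2) and C = 0.77:
    |e_{n+1}| ≈ 0.77 × (10^(-2))^1.618 = 0.77 × 10^(-3.24)

(a) ≈ 1.618 (golden ratio); (b) |e_{n+1}| ≈ 4.471e-04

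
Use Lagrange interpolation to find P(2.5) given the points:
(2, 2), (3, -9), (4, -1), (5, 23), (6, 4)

Lagrange interpolation formula:
P(x) = Σ yᵢ × Lᵢ(x)
where Lᵢ(x) = Π_{j≠i} (x - xⱼ)/(xᵢ - xⱼ)

L_0(2.5) = (2.5 - 3)/(2 - 3) × (2.5 - 4)/(2 - 4) × (2.5 - 5)/(2 - 5) × (2.5 - 6)/(2 - 6) = 0.273438
L_1(2.5) = (2.5 - 2)/(3 - 2) × (2.5 - 4)/(3 - 4) × (2.5 - 5)/(3 - 5) × (2.5 - 6)/(3 - 6) = 1.093750
L_2(2.5) = (2.5 - 2)/(4 - 2) × (2.5 - 3)/(4 - 3) × (2.5 - 5)/(4 - 5) × (2.5 - 6)/(4 - 6) = -0.546875
L_3(2.5) = (2.5 - 2)/(5 - 2) × (2.5 - 3)/(5 - 3) × (2.5 - 4)/(5 - 4) × (2.5 - 6)/(5 - 6) = 0.218750
L_4(2.5) = (2.5 - 2)/(6 - 2) × (2.5 - 3)/(6 - 3) × (2.5 - 4)/(6 - 4) × (2.5 - 5)/(6 - 5) = -0.039062

P(2.5) = 2×L_0(2.5) + (-9)×L_1(2.5) + (-1)×L_2(2.5) + 23×L_3(2.5) + 4×L_4(2.5)
P(2.5) = -3.875000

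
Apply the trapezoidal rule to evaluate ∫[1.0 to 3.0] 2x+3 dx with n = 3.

f(x) = 2x+3
a = 1.0, b = 3.0, n = 3
h = (b - a)/n = 0.666667

Trapezoidal rule: (h/2)[f(x₀) + 2f(x₁) + 2f(x₂) + ... + f(xₙ)]

x_0 = 1.0000, f(x_0) = 5.000000, coefficient = 1
x_1 = 1.6667, f(x_1) = 6.333333, coefficient = 2
x_2 = 2.3333, f(x_2) = 7.666667, coefficient = 2
x_3 = 3.0000, f(x_3) = 9.000000, coefficient = 1

I ≈ (0.666667/2) × 42.000000 = 14.000000
Exact value: 14.000000
Error: 0.000000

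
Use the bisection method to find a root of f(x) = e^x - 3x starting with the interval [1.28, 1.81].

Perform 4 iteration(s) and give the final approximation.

f(x) = e^x - 3x
Initial interval: [1.28, 1.81]

Iteration 1:
  c_1 = (1.280000 + 1.810000)/2 = 1.545000
  f(c_1) = f(1.545000) = 0.052972
  f(a) × f(c) < 0, new interval: [1.280000, 1.545000]
Iteration 2:
  c_2 = (1.280000 + 1.545000)/2 = 1.412500
  f(c_2) = f(1.412500) = -0.131292
  f(a) × f(c) ≥ 0, new interval: [1.412500, 1.545000]
Iteration 3:
  c_3 = (1.412500 + 1.545000)/2 = 1.478750
  f(c_3) = f(1.478750) = -0.048792
  f(a) × f(c) ≥ 0, new interval: [1.478750, 1.545000]
Iteration 4:
  c_4 = (1.478750 + 1.545000)/2 = 1.511875
  f(c_4) = f(1.511875) = -0.000399
  f(a) × f(c) ≥ 0, new interval: [1.511875, 1.545000]

After 4 iteration(s), the approximation is c_4 = 1.511875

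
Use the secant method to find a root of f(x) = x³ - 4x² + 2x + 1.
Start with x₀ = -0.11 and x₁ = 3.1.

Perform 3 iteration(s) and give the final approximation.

f(x) = x³ - 4x² + 2x + 1
x₀ = -0.11, x₁ = 3.1

Secant formula: x_{n+1} = x_n - f(x_n)(x_n - x_{n-1})/(f(x_n) - f(x_{n-1}))

Iteration 1:
  f(-0.110000) = 0.730269
  f(3.100000) = -1.449000
  x_2 = 3.100000 - (-1.449000)×(3.100000 - (-0.110000))/(-1.449000 - 0.730269)
       = 0.965665
Iteration 2:
  f(3.100000) = -1.449000
  f(0.965665) = 0.101785
  x_3 = 0.965665 - 0.101785×(0.965665 - 3.100000)/(0.101785 - (-1.449000))
       = 1.105752
Iteration 3:
  f(0.965665) = 0.101785
  f(1.105752) = -0.327256
  x_4 = 1.105752 - (-0.327256)×(1.105752 - 0.965665)/(-0.327256 - 0.101785)
       = 0.998899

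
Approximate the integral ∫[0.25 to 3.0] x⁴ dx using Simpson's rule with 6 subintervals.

f(x) = x⁴
a = 0.25, b = 3.0, n = 6
h = (b - a)/n = 0.458333

Simpson's rule: (h/3)[f(x₀) + 4f(x₁) + 2f(x₂) + ... + f(xₙ)]

x_0 = 0.2500, f(x_0) = 0.003906, coefficient = 1
x_1 = 0.7083, f(x_1) = 0.251739, coefficient = 4
x_2 = 1.1667, f(x_2) = 1.852623, coefficient = 2
x_3 = 1.6250, f(x_3) = 6.972900, coefficient = 4
x_4 = 2.0833, f(x_4) = 18.838011, coefficient = 2
x_5 = 2.5417, f(x_5) = 41.732497, coefficient = 4
x_6 = 3.0000, f(x_6) = 81.000000, coefficient = 1

I ≈ (0.458333/3) × 318.213723 = 48.615985
Exact value: 48.599805
Error: 0.016181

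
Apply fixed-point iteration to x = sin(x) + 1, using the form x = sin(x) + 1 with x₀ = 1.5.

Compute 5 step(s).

Equation: x = sin(x) + 1
Fixed-point form: x = sin(x) + 1
x₀ = 1.5

x_1 = g(1.500000) = 1.997495
x_2 = g(1.997495) = 1.910337
x_3 = g(1.910337) = 1.942908
x_4 = g(1.942908) = 1.931562
x_5 = g(1.931562) = 1.935627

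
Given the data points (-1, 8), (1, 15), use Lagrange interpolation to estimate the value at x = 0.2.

Lagrange interpolation formula:
P(x) = Σ yᵢ × Lᵢ(x)
where Lᵢ(x) = Π_{j≠i} (x - xⱼ)/(xᵢ - xⱼ)

L_0(0.2) = (0.2 - 1)/(-1 - 1) = 0.400000
L_1(0.2) = (0.2 - (-1))/(1 - (-1)) = 0.600000

P(0.2) = 8×L_0(0.2) + 15×L_1(0.2)
P(0.2) = 12.200000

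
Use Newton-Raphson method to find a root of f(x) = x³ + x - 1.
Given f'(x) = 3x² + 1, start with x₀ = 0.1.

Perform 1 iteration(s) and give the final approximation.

f(x) = x³ + x - 1
f'(x) = 3x² + 1
x₀ = 0.1

Newton-Raphson formula: x_{n+1} = x_n - f(x_n)/f'(x_n)

Iteration 1:
  f(0.100000) = -0.899000
  f'(0.100000) = 1.030000
  x_1 = 0.100000 - (-0.899000)/1.030000 = 0.972816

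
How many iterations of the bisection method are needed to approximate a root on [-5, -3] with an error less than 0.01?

We need (b-a)/2^n ≤ 0.01
(-3 - (-5))/2^n ≤ 0.01
2/2^n ≤ 0.01
2^n ≥ 200
n ≥ log₂(200) = 7.64
n ≥ 8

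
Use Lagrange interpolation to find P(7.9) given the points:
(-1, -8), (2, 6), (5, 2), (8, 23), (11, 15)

Lagrange interpolation formula:
P(x) = Σ yᵢ × Lᵢ(x)
where Lᵢ(x) = Π_{j≠i} (x - xⱼ)/(xᵢ - xⱼ)

L_0(7.9) = (7.9 - 2)/(-1 - 2) × (7.9 - 5)/(-1 - 5) × (7.9 - 8)/(-1 - 8) × (7.9 - 11)/(-1 - 11) = 0.002728
L_1(7.9) = (7.9 - (-1))/(2 - (-1)) × (7.9 - 5)/(2 - 5) × (7.9 - 8)/(2 - 8) × (7.9 - 11)/(2 - 11) = -0.016463
L_2(7.9) = (7.9 - (-1))/(5 - (-1)) × (7.9 - 2)/(5 - 2) × (7.9 - 8)/(5 - 8) × (7.9 - 11)/(5 - 11) = 0.050241
L_3(7.9) = (7.9 - (-1))/(8 - (-1)) × (7.9 - 2)/(8 - 2) × (7.9 - 5)/(8 - 5) × (7.9 - 11)/(8 - 11) = 0.971327
L_4(7.9) = (7.9 - (-1))/(11 - (-1)) × (7.9 - 2)/(11 - 2) × (7.9 - 5)/(11 - 5) × (7.9 - 8)/(11 - 8) = -0.007833

P(7.9) = (-8)×L_0(7.9) + 6×L_1(7.9) + 2×L_2(7.9) + 23×L_3(7.9) + 15×L_4(7.9)
P(7.9) = 22.202896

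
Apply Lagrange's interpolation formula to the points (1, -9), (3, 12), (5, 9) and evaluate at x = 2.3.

Lagrange interpolation formula:
P(x) = Σ yᵢ × Lᵢ(x)
where Lᵢ(x) = Π_{j≠i} (x - xⱼ)/(xᵢ - xⱼ)

L_0(2.3) = (2.3 - 3)/(1 - 3) × (2.3 - 5)/(1 - 5) = 0.236250
L_1(2.3) = (2.3 - 1)/(3 - 1) × (2.3 - 5)/(3 - 5) = 0.877500
L_2(2.3) = (2.3 - 1)/(5 - 1) × (2.3 - 3)/(5 - 3) = -0.113750

P(2.3) = (-9)×L_0(2.3) + 12×L_1(2.3) + 9×L_2(2.3)
P(2.3) = 7.380000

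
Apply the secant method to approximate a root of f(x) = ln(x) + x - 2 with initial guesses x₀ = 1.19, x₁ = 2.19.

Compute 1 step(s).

f(x) = ln(x) + x - 2
x₀ = 1.19, x₁ = 2.19

Secant formula: x_{n+1} = x_n - f(x_n)(x_n - x_{n-1})/(f(x_n) - f(x_{n-1}))

Iteration 1:
  f(1.190000) = -0.636047
  f(2.190000) = 0.973902
  x_2 = 2.190000 - 0.973902×(2.190000 - 1.190000)/(0.973902 - (-0.636047))
       = 1.585073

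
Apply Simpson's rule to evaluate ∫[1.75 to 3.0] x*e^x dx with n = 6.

f(x) = x*e^x
a = 1.75, b = 3.0, n = 6
h = (b - a)/n = 0.208333

Simpson's rule: (h/3)[f(x₀) + 4f(x₁) + 2f(x₂) + ... + f(xₙ)]

x_0 = 1.7500, f(x_0) = 10.070555, coefficient = 1
x_1 = 1.9583, f(x_1) = 13.879697, coefficient = 4
x_2 = 2.1667, f(x_2) = 18.913133, coefficient = 2
x_3 = 2.3750, f(x_3) = 25.533656, coefficient = 4
x_4 = 2.5833, f(x_4) = 34.206439, coefficient = 2
x_5 = 2.7917, f(x_5) = 45.526995, coefficient = 4
x_6 = 3.0000, f(x_6) = 60.256611, coefficient = 1

I ≈ (0.208333/3) × 516.327703 = 35.856090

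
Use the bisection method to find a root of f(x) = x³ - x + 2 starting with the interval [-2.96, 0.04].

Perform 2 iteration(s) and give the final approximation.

f(x) = x³ - x + 2
Initial interval: [-2.96, 0.04]

Iteration 1:
  c_1 = (-2.960000 + 0.040000)/2 = -1.460000
  f(c_1) = f(-1.460000) = 0.347864
  f(a) × f(c) < 0, new interval: [-2.960000, -1.460000]
Iteration 2:
  c_2 = (-2.960000 + (-1.460000))/2 = -2.210000
  f(c_2) = f(-2.210000) = -6.583861
  f(a) × f(c) ≥ 0, new interval: [-2.210000, -1.460000]

After 2 iteration(s), the approximation is c_2 = -2.210000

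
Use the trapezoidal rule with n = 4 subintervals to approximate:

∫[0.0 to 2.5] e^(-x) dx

f(x) = e^(-x)
a = 0.0, b = 2.5, n = 4
h = (b - a)/n = 0.625000

Trapezoidal rule: (h/2)[f(x₀) + 2f(x₁) + 2f(x₂) + ... + f(xₙ)]

x_0 = 0.0000, f(x_0) = 1.000000, coefficient = 1
x_1 = 0.6250, f(x_1) = 0.535261, coefficient = 2
x_2 = 1.2500, f(x_2) = 0.286505, coefficient = 2
x_3 = 1.8750, f(x_3) = 0.153355, coefficient = 2
x_4 = 2.5000, f(x_4) = 0.082085, coefficient = 1

I ≈ (0.625000/2) × 3.032327 = 0.947602
Exact value: 0.917915
Error: 0.029687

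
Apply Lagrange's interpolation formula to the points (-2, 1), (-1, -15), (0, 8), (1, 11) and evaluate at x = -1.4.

Lagrange interpolation formula:
P(x) = Σ yᵢ × Lᵢ(x)
where Lᵢ(x) = Π_{j≠i} (x - xⱼ)/(xᵢ - xⱼ)

L_0(-1.4) = (-1.4 - (-1))/(-2 - (-1)) × (-1.4 - 0)/(-2 - 0) × (-1.4 - 1)/(-2 - 1) = 0.224000
L_1(-1.4) = (-1.4 - (-2))/(-1 - (-2)) × (-1.4 - 0)/(-1 - 0) × (-1.4 - 1)/(-1 - 1) = 1.008000
L_2(-1.4) = (-1.4 - (-2))/(0 - (-2)) × (-1.4 - (-1))/(0 - (-1)) × (-1.4 - 1)/(0 - 1) = -0.288000
L_3(-1.4) = (-1.4 - (-2))/(1 - (-2)) × (-1.4 - (-1))/(1 - (-1)) × (-1.4 - 0)/(1 - 0) = 0.056000

P(-1.4) = 1×L_0(-1.4) + (-15)×L_1(-1.4) + 8×L_2(-1.4) + 11×L_3(-1.4)
P(-1.4) = -16.584000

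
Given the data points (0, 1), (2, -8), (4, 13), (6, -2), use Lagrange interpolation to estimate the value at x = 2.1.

Lagrange interpolation formula:
P(x) = Σ yᵢ × Lᵢ(x)
where Lᵢ(x) = Π_{j≠i} (x - xⱼ)/(xᵢ - xⱼ)

L_0(2.1) = (2.1 - 2)/(0 - 2) × (2.1 - 4)/(0 - 4) × (2.1 - 6)/(0 - 6) = -0.015438
L_1(2.1) = (2.1 - 0)/(2 - 0) × (2.1 - 4)/(2 - 4) × (2.1 - 6)/(2 - 6) = 0.972562
L_2(2.1) = (2.1 - 0)/(4 - 0) × (2.1 - 2)/(4 - 2) × (2.1 - 6)/(4 - 6) = 0.051188
L_3(2.1) = (2.1 - 0)/(6 - 0) × (2.1 - 2)/(6 - 2) × (2.1 - 4)/(6 - 4) = -0.008313

P(2.1) = 1×L_0(2.1) + (-8)×L_1(2.1) + 13×L_2(2.1) + (-2)×L_3(2.1)
P(2.1) = -7.113875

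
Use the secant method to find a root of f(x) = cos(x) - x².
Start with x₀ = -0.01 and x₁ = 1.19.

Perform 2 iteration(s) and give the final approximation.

f(x) = cos(x) - x²
x₀ = -0.01, x₁ = 1.19

Secant formula: x_{n+1} = x_n - f(x_n)(x_n - x_{n-1})/(f(x_n) - f(x_{n-1}))

Iteration 1:
  f(-0.010000) = 0.999850
  f(1.190000) = -1.044440
  x_2 = 1.190000 - (-1.044440)×(1.190000 - (-0.010000))/(-1.044440 - 0.999850)
       = 0.576913
Iteration 2:
  f(1.190000) = -1.044440
  f(0.576913) = 0.505322
  x_3 = 0.576913 - 0.505322×(0.576913 - 1.190000)/(0.505322 - (-1.044440))
       = 0.776819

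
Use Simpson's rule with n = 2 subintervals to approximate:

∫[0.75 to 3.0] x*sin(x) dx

f(x) = x*sin(x)
a = 0.75, b = 3.0, n = 2
h = (b - a)/n = 1.125000

Simpson's rule: (h/3)[f(x₀) + 4f(x₁) + 2f(x₂) + ... + f(xₙ)]

x_0 = 0.7500, f(x_0) = 0.511229, coefficient = 1
x_1 = 1.8750, f(x_1) = 1.788911, coefficient = 4
x_2 = 3.0000, f(x_2) = 0.423360, coefficient = 1

I ≈ (1.125000/3) × 8.090232 = 3.033837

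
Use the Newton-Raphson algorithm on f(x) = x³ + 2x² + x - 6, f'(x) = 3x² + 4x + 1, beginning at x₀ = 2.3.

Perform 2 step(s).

f(x) = x³ + 2x² + x - 6
f'(x) = 3x² + 4x + 1
x₀ = 2.3

Newton-Raphson formula: x_{n+1} = x_n - f(x_n)/f'(x_n)

Iteration 1:
  f(2.300000) = 19.047000
  f'(2.300000) = 26.070000
  x_1 = 2.300000 - 19.047000/26.070000 = 1.569390
Iteration 2:
  f(1.569390) = 4.360745
  f'(1.569390) = 14.666516
  x_2 = 1.569390 - 4.360745/14.666516 = 1.272064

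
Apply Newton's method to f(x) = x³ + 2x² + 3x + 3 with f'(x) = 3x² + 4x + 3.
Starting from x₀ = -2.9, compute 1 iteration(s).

f(x) = x³ + 2x² + 3x + 3
f'(x) = 3x² + 4x + 3
x₀ = -2.9

Newton-Raphson formula: x_{n+1} = x_n - f(x_n)/f'(x_n)

Iteration 1:
  f(-2.900000) = -13.269000
  f'(-2.900000) = 16.630000
  x_1 = -2.900000 - (-13.269000)/16.630000 = -2.102105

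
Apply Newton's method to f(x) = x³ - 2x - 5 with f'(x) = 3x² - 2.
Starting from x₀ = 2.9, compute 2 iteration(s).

f(x) = x³ - 2x - 5
f'(x) = 3x² - 2
x₀ = 2.9

Newton-Raphson formula: x_{n+1} = x_n - f(x_n)/f'(x_n)

Iteration 1:
  f(2.900000) = 13.589000
  f'(2.900000) = 23.230000
  x_1 = 2.900000 - 13.589000/23.230000 = 2.315024
Iteration 2:
  f(2.315024) = 2.776939
  f'(2.315024) = 14.078004
  x_2 = 2.315024 - 2.776939/14.078004 = 2.117770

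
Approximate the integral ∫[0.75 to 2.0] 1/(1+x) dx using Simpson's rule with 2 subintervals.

f(x) = 1/(1+x)
a = 0.75, b = 2.0, n = 2
h = (b - a)/n = 0.625000

Simpson's rule: (h/3)[f(x₀) + 4f(x₁) + 2f(x₂) + ... + f(xₙ)]

x_0 = 0.7500, f(x_0) = 0.571429, coefficient = 1
x_1 = 1.3750, f(x_1) = 0.421053, coefficient = 4
x_2 = 2.0000, f(x_2) = 0.333333, coefficient = 1

I ≈ (0.625000/3) × 2.588972 = 0.539369
Exact value: 0.538997
Error: 0.000373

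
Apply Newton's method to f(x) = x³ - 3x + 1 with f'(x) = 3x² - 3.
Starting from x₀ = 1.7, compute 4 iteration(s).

f(x) = x³ - 3x + 1
f'(x) = 3x² - 3
x₀ = 1.7

Newton-Raphson formula: x_{n+1} = x_n - f(x_n)/f'(x_n)

Iteration 1:
  f(1.700000) = 0.813000
  f'(1.700000) = 5.670000
  x_1 = 1.700000 - 0.813000/5.670000 = 1.556614
Iteration 2:
  f(1.556614) = 0.101906
  f'(1.556614) = 4.269139
  x_2 = 1.556614 - 0.101906/4.269139 = 1.532743
Iteration 3:
  f(1.532743) = 0.002647
  f'(1.532743) = 4.047907
  x_3 = 1.532743 - 0.002647/4.047907 = 1.532089
Iteration 4:
  f(1.532089) = 0.000002
  f'(1.532089) = 4.041894
  x_4 = 1.532089 - 0.000002/4.041894 = 1.532089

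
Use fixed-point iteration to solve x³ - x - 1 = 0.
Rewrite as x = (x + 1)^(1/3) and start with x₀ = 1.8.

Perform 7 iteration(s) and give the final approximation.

Equation: x³ - x - 1 = 0
Fixed-point form: x = (x + 1)^(1/3)
x₀ = 1.8

x_1 = g(1.800000) = 1.409460
x_2 = g(1.409460) = 1.340623
x_3 = g(1.340623) = 1.327732
x_4 = g(1.327732) = 1.325290
x_5 = g(1.325290) = 1.324827
x_6 = g(1.324827) = 1.324739
x_7 = g(1.324739) = 1.324722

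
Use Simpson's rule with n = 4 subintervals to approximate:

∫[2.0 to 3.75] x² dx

f(x) = x²
a = 2.0, b = 3.75, n = 4
h = (b - a)/n = 0.437500

Simpson's rule: (h/3)[f(x₀) + 4f(x₁) + 2f(x₂) + ... + f(xₙ)]

x_0 = 2.0000, f(x_0) = 4.000000, coefficient = 1
x_1 = 2.4375, f(x_1) = 5.941406, coefficient = 4
x_2 = 2.8750, f(x_2) = 8.265625, coefficient = 2
x_3 = 3.3125, f(x_3) = 10.972656, coefficient = 4
x_4 = 3.7500, f(x_4) = 14.062500, coefficient = 1

I ≈ (0.437500/3) × 102.250000 = 14.911458
Exact value: 14.911458
Error: 0.000000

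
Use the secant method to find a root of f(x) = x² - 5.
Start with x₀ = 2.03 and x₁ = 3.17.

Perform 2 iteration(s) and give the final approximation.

f(x) = x² - 5
x₀ = 2.03, x₁ = 3.17

Secant formula: x_{n+1} = x_n - f(x_n)(x_n - x_{n-1})/(f(x_n) - f(x_{n-1}))

Iteration 1:
  f(2.030000) = -0.879100
  f(3.170000) = 5.048900
  x_2 = 3.170000 - 5.048900×(3.170000 - 2.030000)/(5.048900 - (-0.879100))
       = 2.199058
Iteration 2:
  f(3.170000) = 5.048900
  f(2.199058) = -0.164145
  x_3 = 2.199058 - (-0.164145)×(2.199058 - 3.170000)/(-0.164145 - 5.048900)
       = 2.229630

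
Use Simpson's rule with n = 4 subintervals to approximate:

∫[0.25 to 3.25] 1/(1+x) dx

f(x) = 1/(1+x)
a = 0.25, b = 3.25, n = 4
h = (b - a)/n = 0.750000

Simpson's rule: (h/3)[f(x₀) + 4f(x₁) + 2f(x₂) + ... + f(xₙ)]

x_0 = 0.2500, f(x_0) = 0.800000, coefficient = 1
x_1 = 1.0000, f(x_1) = 0.500000, coefficient = 4
x_2 = 1.7500, f(x_2) = 0.363636, coefficient = 2
x_3 = 2.5000, f(x_3) = 0.285714, coefficient = 4
x_4 = 3.2500, f(x_4) = 0.235294, coefficient = 1

I ≈ (0.750000/3) × 4.905424 = 1.226356
Exact value: 1.223775
Error: 0.002581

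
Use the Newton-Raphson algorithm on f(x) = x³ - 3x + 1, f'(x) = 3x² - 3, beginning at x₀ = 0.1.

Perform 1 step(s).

f(x) = x³ - 3x + 1
f'(x) = 3x² - 3
x₀ = 0.1

Newton-Raphson formula: x_{n+1} = x_n - f(x_n)/f'(x_n)

Iteration 1:
  f(0.100000) = 0.701000
  f'(0.100000) = -2.970000
  x_1 = 0.100000 - 0.701000/(-2.970000) = 0.336027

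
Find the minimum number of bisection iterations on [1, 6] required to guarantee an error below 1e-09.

We need (b-a)/2^n ≤ 1e-09
(6 - 1)/2^n ≤ 1e-09
5/2^n ≤ 1e-09
2^n ≥ 5000000000
n ≥ log₂(5000000000) = 32.22
n ≥ 33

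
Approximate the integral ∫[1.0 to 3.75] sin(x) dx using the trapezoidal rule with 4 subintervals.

f(x) = sin(x)
a = 1.0, b = 3.75, n = 4
h = (b - a)/n = 0.687500

Trapezoidal rule: (h/2)[f(x₀) + 2f(x₁) + 2f(x₂) + ... + f(xₙ)]

x_0 = 1.0000, f(x_0) = 0.841471, coefficient = 1
x_1 = 1.6875, f(x_1) = 0.993198, coefficient = 2
x_2 = 2.3750, f(x_2) = 0.693685, coefficient = 2
x_3 = 3.0625, f(x_3) = 0.079010, coefficient = 2
x_4 = 3.7500, f(x_4) = -0.571561, coefficient = 1

I ≈ (0.687500/2) × 3.801696 = 1.306833
Exact value: 1.360862
Error: 0.054029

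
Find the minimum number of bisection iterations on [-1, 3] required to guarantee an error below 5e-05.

We need (b-a)/2^n ≤ 5e-05
(3 - (-1))/2^n ≤ 5e-05
4/2^n ≤ 5e-05
2^n ≥ 80000
n ≥ log₂(80000) = 16.29
n ≥ 17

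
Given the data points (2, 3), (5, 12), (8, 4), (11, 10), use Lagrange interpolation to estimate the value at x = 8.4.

Lagrange interpolation formula:
P(x) = Σ yᵢ × Lᵢ(x)
where Lᵢ(x) = Π_{j≠i} (x - xⱼ)/(xᵢ - xⱼ)

L_0(8.4) = (8.4 - 5)/(2 - 5) × (8.4 - 8)/(2 - 8) × (8.4 - 11)/(2 - 11) = 0.021827
L_1(8.4) = (8.4 - 2)/(5 - 2) × (8.4 - 8)/(5 - 8) × (8.4 - 11)/(5 - 11) = -0.123259
L_2(8.4) = (8.4 - 2)/(8 - 2) × (8.4 - 5)/(8 - 5) × (8.4 - 11)/(8 - 11) = 1.047704
L_3(8.4) = (8.4 - 2)/(11 - 2) × (8.4 - 5)/(11 - 5) × (8.4 - 8)/(11 - 8) = 0.053728

P(8.4) = 3×L_0(8.4) + 12×L_1(8.4) + 4×L_2(8.4) + 10×L_3(8.4)
P(8.4) = 3.314469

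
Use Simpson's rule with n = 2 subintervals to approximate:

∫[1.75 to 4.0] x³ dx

f(x) = x³
a = 1.75, b = 4.0, n = 2
h = (b - a)/n = 1.125000

Simpson's rule: (h/3)[f(x₀) + 4f(x₁) + 2f(x₂) + ... + f(xₙ)]

x_0 = 1.7500, f(x_0) = 5.359375, coefficient = 1
x_1 = 2.8750, f(x_1) = 23.763672, coefficient = 4
x_2 = 4.0000, f(x_2) = 64.000000, coefficient = 1

I ≈ (1.125000/3) × 164.414062 = 61.655273
Exact value: 61.655273
Error: 0.000000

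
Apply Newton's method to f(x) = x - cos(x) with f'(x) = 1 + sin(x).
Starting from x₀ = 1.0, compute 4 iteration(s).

f(x) = x - cos(x)
f'(x) = 1 + sin(x)
x₀ = 1.0

Newton-Raphson formula: x_{n+1} = x_n - f(x_n)/f'(x_n)

Iteration 1:
  f(1.000000) = 0.459698
  f'(1.000000) = 1.841471
  x_1 = 1.000000 - 0.459698/1.841471 = 0.750364
Iteration 2:
  f(0.750364) = 0.018923
  f'(0.750364) = 1.681905
  x_2 = 0.750364 - 0.018923/1.681905 = 0.739113
Iteration 3:
  f(0.739113) = 0.000046
  f'(0.739113) = 1.673633
  x_3 = 0.739113 - 0.000046/1.673633 = 0.739085
Iteration 4:
  f(0.739085) = 0.000000
  f'(0.739085) = 1.673612
  x_4 = 0.739085 - 0.000000/1.673612 = 0.739085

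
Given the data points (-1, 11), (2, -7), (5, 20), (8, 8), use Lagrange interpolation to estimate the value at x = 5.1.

Lagrange interpolation formula:
P(x) = Σ yᵢ × Lᵢ(x)
where Lᵢ(x) = Π_{j≠i} (x - xⱼ)/(xᵢ - xⱼ)

L_0(5.1) = (5.1 - 2)/(-1 - 2) × (5.1 - 5)/(-1 - 5) × (5.1 - 8)/(-1 - 8) = 0.005549
L_1(5.1) = (5.1 - (-1))/(2 - (-1)) × (5.1 - 5)/(2 - 5) × (5.1 - 8)/(2 - 8) = -0.032759
L_2(5.1) = (5.1 - (-1))/(5 - (-1)) × (5.1 - 2)/(5 - 2) × (5.1 - 8)/(5 - 8) = 1.015537
L_3(5.1) = (5.1 - (-1))/(8 - (-1)) × (5.1 - 2)/(8 - 2) × (5.1 - 5)/(8 - 5) = 0.011673

P(5.1) = 11×L_0(5.1) + (-7)×L_1(5.1) + 20×L_2(5.1) + 8×L_3(5.1)
P(5.1) = 20.694481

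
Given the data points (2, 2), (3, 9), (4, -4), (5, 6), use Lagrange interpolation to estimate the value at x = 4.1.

Lagrange interpolation formula:
P(x) = Σ yᵢ × Lᵢ(x)
where Lᵢ(x) = Π_{j≠i} (x - xⱼ)/(xᵢ - xⱼ)

L_0(4.1) = (4.1 - 3)/(2 - 3) × (4.1 - 4)/(2 - 4) × (4.1 - 5)/(2 - 5) = 0.016500
L_1(4.1) = (4.1 - 2)/(3 - 2) × (4.1 - 4)/(3 - 4) × (4.1 - 5)/(3 - 5) = -0.094500
L_2(4.1) = (4.1 - 2)/(4 - 2) × (4.1 - 3)/(4 - 3) × (4.1 - 5)/(4 - 5) = 1.039500
L_3(4.1) = (4.1 - 2)/(5 - 2) × (4.1 - 3)/(5 - 3) × (4.1 - 4)/(5 - 4) = 0.038500

P(4.1) = 2×L_0(4.1) + 9×L_1(4.1) + (-4)×L_2(4.1) + 6×L_3(4.1)
P(4.1) = -4.744500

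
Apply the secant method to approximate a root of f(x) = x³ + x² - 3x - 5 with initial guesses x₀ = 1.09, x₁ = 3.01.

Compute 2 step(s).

f(x) = x³ + x² - 3x - 5
x₀ = 1.09, x₁ = 3.01

Secant formula: x_{n+1} = x_n - f(x_n)(x_n - x_{n-1})/(f(x_n) - f(x_{n-1}))

Iteration 1:
  f(1.090000) = -5.786871
  f(3.010000) = 22.301001
  x_2 = 3.010000 - 22.301001×(3.010000 - 1.090000)/(22.301001 - (-5.786871))
       = 1.485573
Iteration 2:
  f(3.010000) = 22.301001
  f(1.485573) = -3.971243
  x_3 = 1.485573 - (-3.971243)×(1.485573 - 3.010000)/(-3.971243 - 22.301001)
       = 1.716001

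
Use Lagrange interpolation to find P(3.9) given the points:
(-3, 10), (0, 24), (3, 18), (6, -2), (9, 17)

Lagrange interpolation formula:
P(x) = Σ yᵢ × Lᵢ(x)
where Lᵢ(x) = Π_{j≠i} (x - xⱼ)/(xᵢ - xⱼ)

L_0(3.9) = (3.9 - 0)/(-3 - 0) × (3.9 - 3)/(-3 - 3) × (3.9 - 6)/(-3 - 6) × (3.9 - 9)/(-3 - 9) = 0.019338
L_1(3.9) = (3.9 - (-3))/(0 - (-3)) × (3.9 - 3)/(0 - 3) × (3.9 - 6)/(0 - 6) × (3.9 - 9)/(0 - 9) = -0.136850
L_2(3.9) = (3.9 - (-3))/(3 - (-3)) × (3.9 - 0)/(3 - 0) × (3.9 - 6)/(3 - 6) × (3.9 - 9)/(3 - 9) = 0.889525
L_3(3.9) = (3.9 - (-3))/(6 - (-3)) × (3.9 - 0)/(6 - 0) × (3.9 - 3)/(6 - 3) × (3.9 - 9)/(6 - 9) = 0.254150
L_4(3.9) = (3.9 - (-3))/(9 - (-3)) × (3.9 - 0)/(9 - 0) × (3.9 - 3)/(9 - 3) × (3.9 - 6)/(9 - 6) = -0.026163

P(3.9) = 10×L_0(3.9) + 24×L_1(3.9) + 18×L_2(3.9) + (-2)×L_3(3.9) + 17×L_4(3.9)
P(3.9) = 11.967363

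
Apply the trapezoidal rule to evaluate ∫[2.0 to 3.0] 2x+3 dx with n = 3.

f(x) = 2x+3
a = 2.0, b = 3.0, n = 3
h = (b - a)/n = 0.333333

Trapezoidal rule: (h/2)[f(x₀) + 2f(x₁) + 2f(x₂) + ... + f(xₙ)]

x_0 = 2.0000, f(x_0) = 7.000000, coefficient = 1
x_1 = 2.3333, f(x_1) = 7.666667, coefficient = 2
x_2 = 2.6667, f(x_2) = 8.333333, coefficient = 2
x_3 = 3.0000, f(x_3) = 9.000000, coefficient = 1

I ≈ (0.333333/2) × 48.000000 = 8.000000
Exact value: 8.000000
Error: 0.000000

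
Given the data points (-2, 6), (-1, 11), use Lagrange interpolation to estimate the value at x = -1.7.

Lagrange interpolation formula:
P(x) = Σ yᵢ × Lᵢ(x)
where Lᵢ(x) = Π_{j≠i} (x - xⱼ)/(xᵢ - xⱼ)

L_0(-1.7) = (-1.7 - (-1))/(-2 - (-1)) = 0.700000
L_1(-1.7) = (-1.7 - (-2))/(-1 - (-2)) = 0.300000

P(-1.7) = 6×L_0(-1.7) + 11×L_1(-1.7)
P(-1.7) = 7.500000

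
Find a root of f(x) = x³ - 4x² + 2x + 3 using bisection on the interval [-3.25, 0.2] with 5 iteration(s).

f(x) = x³ - 4x² + 2x + 3
Initial interval: [-3.25, 0.2]

Iteration 1:
  c_1 = (-3.250000 + 0.200000)/2 = -1.525000
  f(c_1) = f(-1.525000) = -12.899078
  f(a) × f(c) ≥ 0, new interval: [-1.525000, 0.200000]
Iteration 2:
  c_2 = (-1.525000 + 0.200000)/2 = -0.662500
  f(c_2) = f(-0.662500) = -0.371400
  f(a) × f(c) ≥ 0, new interval: [-0.662500, 0.200000]
Iteration 3:
  c_3 = (-0.662500 + 0.200000)/2 = -0.231250
  f(c_3) = f(-0.231250) = 2.311227
  f(a) × f(c) < 0, new interval: [-0.662500, -0.231250]
Iteration 4:
  c_4 = (-0.662500 + (-0.231250))/2 = -0.446875
  f(c_4) = f(-0.446875) = 1.218221
  f(a) × f(c) < 0, new interval: [-0.662500, -0.446875]
Iteration 5:
  c_5 = (-0.662500 + (-0.446875))/2 = -0.554688
  f(c_5) = f(-0.554688) = 0.489247
  f(a) × f(c) < 0, new interval: [-0.662500, -0.554688]

After 5 iteration(s), the approximation is c_5 = -0.554688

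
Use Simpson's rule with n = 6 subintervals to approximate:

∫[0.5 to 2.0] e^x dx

f(x) = e^x
a = 0.5, b = 2.0, n = 6
h = (b - a)/n = 0.250000

Simpson's rule: (h/3)[f(x₀) + 4f(x₁) + 2f(x₂) + ... + f(xₙ)]

x_0 = 0.5000, f(x_0) = 1.648721, coefficient = 1
x_1 = 0.7500, f(x_1) = 2.117000, coefficient = 4
x_2 = 1.0000, f(x_2) = 2.718282, coefficient = 2
x_3 = 1.2500, f(x_3) = 3.490343, coefficient = 4
x_4 = 1.5000, f(x_4) = 4.481689, coefficient = 2
x_5 = 1.7500, f(x_5) = 5.754603, coefficient = 4
x_6 = 2.0000, f(x_6) = 7.389056, coefficient = 1

I ≈ (0.250000/3) × 68.885502 = 5.740458
Exact value: 5.740335
Error: 0.000124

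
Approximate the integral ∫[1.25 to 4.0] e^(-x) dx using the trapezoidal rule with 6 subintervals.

f(x) = e^(-x)
a = 1.25, b = 4.0, n = 6
h = (b - a)/n = 0.458333

Trapezoidal rule: (h/2)[f(x₀) + 2f(x₁) + 2f(x₂) + ... + f(xₙ)]

x_0 = 1.2500, f(x_0) = 0.286505, coefficient = 1
x_1 = 1.7083, f(x_1) = 0.181167, coefficient = 2
x_2 = 2.1667, f(x_2) = 0.114559, coefficient = 2
x_3 = 2.6250, f(x_3) = 0.072440, coefficient = 2
x_4 = 3.0833, f(x_4) = 0.045806, coefficient = 2
x_5 = 3.5417, f(x_5) = 0.028965, coefficient = 2
x_6 = 4.0000, f(x_6) = 0.018316, coefficient = 1

I ≈ (0.458333/2) × 1.190695 = 0.272868
Exact value: 0.268189
Error: 0.004679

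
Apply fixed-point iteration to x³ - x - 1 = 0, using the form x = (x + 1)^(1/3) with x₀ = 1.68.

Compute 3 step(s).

Equation: x³ - x - 1 = 0
Fixed-point form: x = (x + 1)^(1/3)
x₀ = 1.68

x_1 = g(1.680000) = 1.389030
x_2 = g(1.389030) = 1.336823
x_3 = g(1.336823) = 1.327013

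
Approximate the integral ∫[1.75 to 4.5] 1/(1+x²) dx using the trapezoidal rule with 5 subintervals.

f(x) = 1/(1+x²)
a = 1.75, b = 4.5, n = 5
h = (b - a)/n = 0.550000

Trapezoidal rule: (h/2)[f(x₀) + 2f(x₁) + 2f(x₂) + ... + f(xₙ)]

x_0 = 1.7500, f(x_0) = 0.246154, coefficient = 1
x_1 = 2.3000, f(x_1) = 0.158983, coefficient = 2
x_2 = 2.8500, f(x_2) = 0.109619, coefficient = 2
x_3 = 3.4000, f(x_3) = 0.079618, coefficient = 2
x_4 = 3.9500, f(x_4) = 0.060232, coefficient = 2
x_5 = 4.5000, f(x_5) = 0.047059, coefficient = 1

I ≈ (0.550000/2) × 1.110115 = 0.305282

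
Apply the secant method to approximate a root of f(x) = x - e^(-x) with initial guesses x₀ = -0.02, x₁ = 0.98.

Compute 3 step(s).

f(x) = x - e^(-x)
x₀ = -0.02, x₁ = 0.98

Secant formula: x_{n+1} = x_n - f(x_n)(x_n - x_{n-1})/(f(x_n) - f(x_{n-1}))

Iteration 1:
  f(-0.020000) = -1.040201
  f(0.980000) = 0.604689
  x_2 = 0.980000 - 0.604689×(0.980000 - (-0.020000))/(0.604689 - (-1.040201))
       = 0.612383
Iteration 2:
  f(0.980000) = 0.604689
  f(0.612383) = 0.070326
  x_3 = 0.612383 - 0.070326×(0.612383 - 0.980000)/(0.070326 - 0.604689)
       = 0.564002
Iteration 3:
  f(0.612383) = 0.070326
  f(0.564002) = -0.004925
  x_4 = 0.564002 - (-0.004925)×(0.564002 - 0.612383)/(-0.004925 - 0.070326)
       = 0.567169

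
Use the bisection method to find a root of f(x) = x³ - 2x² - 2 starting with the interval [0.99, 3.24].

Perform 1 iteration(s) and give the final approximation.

f(x) = x³ - 2x² - 2
Initial interval: [0.99, 3.24]

Iteration 1:
  c_1 = (0.990000 + 3.240000)/2 = 2.115000
  f(c_1) = f(2.115000) = -1.485579
  f(a) × f(c) ≥ 0, new interval: [2.115000, 3.240000]

After 1 iteration(s), the approximation is c_1 = 2.115000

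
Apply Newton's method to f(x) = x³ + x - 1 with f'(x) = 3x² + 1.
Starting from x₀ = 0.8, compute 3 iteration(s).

f(x) = x³ + x - 1
f'(x) = 3x² + 1
x₀ = 0.8

Newton-Raphson formula: x_{n+1} = x_n - f(x_n)/f'(x_n)

Iteration 1:
  f(0.800000) = 0.312000
  f'(0.800000) = 2.920000
  x_1 = 0.800000 - 0.312000/2.920000 = 0.693151
Iteration 2:
  f(0.693151) = 0.026180
  f'(0.693151) = 2.441374
  x_2 = 0.693151 - 0.026180/2.441374 = 0.682427
Iteration 3:
  f(0.682427) = 0.000238
  f'(0.682427) = 2.397120
  x_3 = 0.682427 - 0.000238/2.397120 = 0.682328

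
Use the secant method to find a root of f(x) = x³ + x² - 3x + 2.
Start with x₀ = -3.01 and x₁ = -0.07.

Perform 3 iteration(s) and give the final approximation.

f(x) = x³ + x² - 3x + 2
x₀ = -3.01, x₁ = -0.07

Secant formula: x_{n+1} = x_n - f(x_n)(x_n - x_{n-1})/(f(x_n) - f(x_{n-1}))

Iteration 1:
  f(-3.010000) = -7.180801
  f(-0.070000) = 2.214557
  x_2 = -0.070000 - 2.214557×(-0.070000 - (-3.010000))/(2.214557 - (-7.180801))
       = -0.762980
Iteration 2:
  f(-0.070000) = 2.214557
  f(-0.762980) = 4.426919
  x_3 = -0.762980 - 4.426919×(-0.762980 - (-0.070000))/(4.426919 - 2.214557)
       = 0.623668
Iteration 3:
  f(-0.762980) = 4.426919
  f(0.623668) = 0.760541
  x_4 = 0.623668 - 0.760541×(0.623668 - (-0.762980))/(0.760541 - 4.426919)
       = 0.911309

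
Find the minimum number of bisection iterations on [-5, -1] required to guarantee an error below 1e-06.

We need (b-a)/2^n ≤ 1e-06
(-1 - (-5))/2^n ≤ 1e-06
4/2^n ≤ 1e-06
2^n ≥ 4000000
n ≥ log₂(4000000) = 21.93
n ≥ 22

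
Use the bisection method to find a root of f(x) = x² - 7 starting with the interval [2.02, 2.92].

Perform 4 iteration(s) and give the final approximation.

f(x) = x² - 7
Initial interval: [2.02, 2.92]

Iteration 1:
  c_1 = (2.020000 + 2.920000)/2 = 2.470000
  f(c_1) = f(2.470000) = -0.899100
  f(a) × f(c) ≥ 0, new interval: [2.470000, 2.920000]
Iteration 2:
  c_2 = (2.470000 + 2.920000)/2 = 2.695000
  f(c_2) = f(2.695000) = 0.263025
  f(a) × f(c) < 0, new interval: [2.470000, 2.695000]
Iteration 3:
  c_3 = (2.470000 + 2.695000)/2 = 2.582500
  f(c_3) = f(2.582500) = -0.330694
  f(a) × f(c) ≥ 0, new interval: [2.582500, 2.695000]
Iteration 4:
  c_4 = (2.582500 + 2.695000)/2 = 2.638750
  f(c_4) = f(2.638750) = -0.036998
  f(a) × f(c) ≥ 0, new interval: [2.638750, 2.695000]

After 4 iteration(s), the approximation is c_4 = 2.638750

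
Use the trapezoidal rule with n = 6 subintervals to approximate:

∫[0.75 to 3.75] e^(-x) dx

f(x) = e^(-x)
a = 0.75, b = 3.75, n = 6
h = (b - a)/n = 0.500000

Trapezoidal rule: (h/2)[f(x₀) + 2f(x₁) + 2f(x₂) + ... + f(xₙ)]

x_0 = 0.7500, f(x_0) = 0.472367, coefficient = 1
x_1 = 1.2500, f(x_1) = 0.286505, coefficient = 2
x_2 = 1.7500, f(x_2) = 0.173774, coefficient = 2
x_3 = 2.2500, f(x_3) = 0.105399, coefficient = 2
x_4 = 2.7500, f(x_4) = 0.063928, coefficient = 2
x_5 = 3.2500, f(x_5) = 0.038774, coefficient = 2
x_6 = 3.7500, f(x_6) = 0.023518, coefficient = 1

I ≈ (0.500000/2) × 1.832644 = 0.458161
Exact value: 0.448849
Error: 0.009312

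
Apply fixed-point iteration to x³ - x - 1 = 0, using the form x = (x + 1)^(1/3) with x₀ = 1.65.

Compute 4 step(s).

Equation: x³ - x - 1 = 0
Fixed-point form: x = (x + 1)^(1/3)
x₀ = 1.65

x_1 = g(1.650000) = 1.383828
x_2 = g(1.383828) = 1.335852
x_3 = g(1.335852) = 1.326829
x_4 = g(1.326829) = 1.325119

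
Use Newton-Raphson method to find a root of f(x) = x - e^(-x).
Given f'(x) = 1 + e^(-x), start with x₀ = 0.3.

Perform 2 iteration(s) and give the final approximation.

f(x) = x - e^(-x)
f'(x) = 1 + e^(-x)
x₀ = 0.3

Newton-Raphson formula: x_{n+1} = x_n - f(x_n)/f'(x_n)

Iteration 1:
  f(0.300000) = -0.440818
  f'(0.300000) = 1.740818
  x_1 = 0.300000 - (-0.440818)/1.740818 = 0.553225
Iteration 2:
  f(0.553225) = -0.021868
  f'(0.553225) = 1.575092
  x_2 = 0.553225 - (-0.021868)/1.575092 = 0.567108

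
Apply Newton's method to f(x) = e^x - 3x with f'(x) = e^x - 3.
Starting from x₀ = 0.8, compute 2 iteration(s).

f(x) = e^x - 3x
f'(x) = e^x - 3
x₀ = 0.8

Newton-Raphson formula: x_{n+1} = x_n - f(x_n)/f'(x_n)

Iteration 1:
  f(0.800000) = -0.174459
  f'(0.800000) = -0.774459
  x_1 = 0.800000 - (-0.174459)/(-0.774459) = 0.574734
Iteration 2:
  f(0.574734) = 0.052456
  f'(0.574734) = -1.223342
  x_2 = 0.574734 - 0.052456/(-1.223342) = 0.617613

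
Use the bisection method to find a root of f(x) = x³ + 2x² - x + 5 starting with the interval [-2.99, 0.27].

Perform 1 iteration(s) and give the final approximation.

f(x) = x³ + 2x² - x + 5
Initial interval: [-2.99, 0.27]

Iteration 1:
  c_1 = (-2.990000 + 0.270000)/2 = -1.360000
  f(c_1) = f(-1.360000) = 7.543744
  f(a) × f(c) < 0, new interval: [-2.990000, -1.360000]

After 1 iteration(s), the approximation is c_1 = -1.360000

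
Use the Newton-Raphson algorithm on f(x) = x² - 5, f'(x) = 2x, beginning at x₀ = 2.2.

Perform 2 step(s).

f(x) = x² - 5
f'(x) = 2x
x₀ = 2.2

Newton-Raphson formula: x_{n+1} = x_n - f(x_n)/f'(x_n)

Iteration 1:
  f(2.200000) = -0.160000
  f'(2.200000) = 4.400000
  x_1 = 2.200000 - (-0.160000)/4.400000 = 2.236364
Iteration 2:
  f(2.236364) = 0.001322
  f'(2.236364) = 4.472727
  x_2 = 2.236364 - 0.001322/4.472727 = 2.236068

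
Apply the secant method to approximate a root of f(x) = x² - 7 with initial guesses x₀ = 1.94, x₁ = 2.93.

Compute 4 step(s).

f(x) = x² - 7
x₀ = 1.94, x₁ = 2.93

Secant formula: x_{n+1} = x_n - f(x_n)(x_n - x_{n-1})/(f(x_n) - f(x_{n-1}))

Iteration 1:
  f(1.940000) = -3.236400
  f(2.930000) = 1.584900
  x_2 = 2.930000 - 1.584900×(2.930000 - 1.940000)/(1.584900 - (-3.236400))
       = 2.604559
Iteration 2:
  f(2.930000) = 1.584900
  f(2.604559) = -0.216275
  x_3 = 2.604559 - (-0.216275)×(2.604559 - 2.930000)/(-0.216275 - 1.584900)
       = 2.643636
Iteration 3:
  f(2.604559) = -0.216275
  f(2.643636) = -0.011190
  x_4 = 2.643636 - (-0.011190)×(2.643636 - 2.604559)/(-0.011190 - (-0.216275))
       = 2.645768
Iteration 4:
  f(2.643636) = -0.011190
  f(2.645768) = 0.000088
  x_5 = 2.645768 - 0.000088×(2.645768 - 2.643636)/(0.000088 - (-0.011190))
       = 2.645751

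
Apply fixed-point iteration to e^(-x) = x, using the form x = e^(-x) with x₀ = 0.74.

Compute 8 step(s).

Equation: e^(-x) = x
Fixed-point form: x = e^(-x)
x₀ = 0.74

x_1 = g(0.740000) = 0.477114
x_2 = g(0.477114) = 0.620572
x_3 = g(0.620572) = 0.537637
x_4 = g(0.537637) = 0.584127
x_5 = g(0.584127) = 0.557592
x_6 = g(0.557592) = 0.572586
x_7 = g(0.572586) = 0.564065
x_8 = g(0.564065) = 0.568892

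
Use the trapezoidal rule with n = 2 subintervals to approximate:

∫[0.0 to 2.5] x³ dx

f(x) = x³
a = 0.0, b = 2.5, n = 2
h = (b - a)/n = 1.250000

Trapezoidal rule: (h/2)[f(x₀) + 2f(x₁) + 2f(x₂) + ... + f(xₙ)]

x_0 = 0.0000, f(x_0) = 0.000000, coefficient = 1
x_1 = 1.2500, f(x_1) = 1.953125, coefficient = 2
x_2 = 2.5000, f(x_2) = 15.625000, coefficient = 1

I ≈ (1.250000/2) × 19.531250 = 12.207031
Exact value: 9.765625
Error: 2.441406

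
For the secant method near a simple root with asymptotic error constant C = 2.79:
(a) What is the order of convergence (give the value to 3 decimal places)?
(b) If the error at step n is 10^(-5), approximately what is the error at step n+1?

(a) Secant method has superlinear convergence with order φ = (1+√5)/2 ≈ 1.618.
    This means |e_{n+1}| ≈ C|e_n|^1.618.

(b) With |e_n| = 10^(-5) and C = 2.79:
    |e_{n+1}| ≈ 2.79 × (10^(-5))^1.618 = 2.79 × 10^(-8.09)

(a) ≈ 1.618 (golden ratio); (b) |e_{n+1}| ≈ 2.267e-08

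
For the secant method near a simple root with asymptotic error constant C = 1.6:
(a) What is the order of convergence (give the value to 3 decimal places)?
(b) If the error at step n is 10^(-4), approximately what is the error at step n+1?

(a) Secant method has superlinear convergence with order φ = (1+√5)/2 ≈ 1.618.
    This means |e_{n+1}| ≈ C|e_n|^1.618.

(b) With |e_n| = 10^(-4) and C = 1.6:
    |e_{n+1}| ≈ 1.6 × (10^(-4))^1.618 = 1.6 × 10^(-6.47)

(a) ≈ 1.618 (golden ratio); (b) |e_{n+1}| ≈ 5.395e-07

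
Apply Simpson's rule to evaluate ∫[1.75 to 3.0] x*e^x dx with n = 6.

f(x) = x*e^x
a = 1.75, b = 3.0, n = 6
h = (b - a)/n = 0.208333

Simpson's rule: (h/3)[f(x₀) + 4f(x₁) + 2f(x₂) + ... + f(xₙ)]

x_0 = 1.7500, f(x_0) = 10.070555, coefficient = 1
x_1 = 1.9583, f(x_1) = 13.879697, coefficient = 4
x_2 = 2.1667, f(x_2) = 18.913133, coefficient = 2
x_3 = 2.3750, f(x_3) = 25.533656, coefficient = 4
x_4 = 2.5833, f(x_4) = 34.206439, coefficient = 2
x_5 = 2.7917, f(x_5) = 45.526995, coefficient = 4
x_6 = 3.0000, f(x_6) = 60.256611, coefficient = 1

I ≈ (0.208333/3) × 516.327703 = 35.856090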